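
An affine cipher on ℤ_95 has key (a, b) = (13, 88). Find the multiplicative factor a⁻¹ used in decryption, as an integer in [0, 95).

Run Euclid on (95, 13):
95 = 7·13 + 4
13 = 3·4 + 1
4 = 4·1 + 0
The gcd is 1. Working backward:
1 = 13 − 3·4
1 = −3·95 + 22·13
So 13·22 ≡ 1 (mod 95).

22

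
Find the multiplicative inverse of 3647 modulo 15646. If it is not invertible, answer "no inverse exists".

1257

Run Euclid on (15646, 3647):
15646 = 4*3647 + 1058
3647 = 3*1058 + 473
1058 = 2*473 + 112
473 = 4*112 + 25
112 = 4*25 + 12
25 = 2*12 + 1
12 = 12*1 + 0
gcd = 1, so the inverse exists. Back-substitute:
1 = 25 − 2·12
1 = −2·112 + 9·25
1 = 9·473 − 38·112
1 = −38·1058 + 85·473
1 = 85·3647 − 293·1058
1 = −293·15646 + 1257·3647
So 3647·1257 ≡ 1 (mod 15646).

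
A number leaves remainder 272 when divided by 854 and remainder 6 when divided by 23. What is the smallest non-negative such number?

9666

Write x = 272 + 854·k. Then 854·k ≡ 6 − 272 ≡ 10 (mod 23).
Need 854⁻¹ mod 23. Extended Euclid on (23, 3):
23 = 7·3 + 2
3 = 1·2 + 1
2 = 2·1 + 0
Back-substitute:
1 = 3 − 2
1 = −23 + 8·3
854⁻¹ ≡ 8 (mod 23), so k ≡ 8·10 ≡ 11 (mod 23).
x = 272 + 854·11 = 9666.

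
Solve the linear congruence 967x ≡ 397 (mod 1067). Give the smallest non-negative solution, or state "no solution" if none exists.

First find gcd(967, 1067):
1067 = 1×967 + 100
967 = 9×100 + 67
100 = 1×67 + 33
67 = 2×33 + 1
33 = 33×1 + 0
gcd = 1, so a unique solution mod 1067 exists.
Back-substitute for the Bézout coefficients:
1 = 67 − 2·33
1 = −2·100 + 3·67
1 = 3·967 − 29·100
1 = −29·1067 + 32·967
So 967·(32) ≡ 1 (mod 1067), giving 967⁻¹ ≡ 32.
x ≡ 967⁻¹·397 ≡ 32·397 ≡ 967 (mod 1067).

967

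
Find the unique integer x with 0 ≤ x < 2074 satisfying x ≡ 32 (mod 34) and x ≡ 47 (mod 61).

Write x = 32 + 34·k. Then 34·k ≡ 47 − 32 ≡ 15 (mod 61).
Need 34⁻¹ mod 61. Extended Euclid on (61, 34):
61 = 1×34 + 27
34 = 1×27 + 7
27 = 3×7 + 6
7 = 1×6 + 1
6 = 6×1 + 0
Back-substitute:
1 = 7 − 6
1 = −27 + 4·7
1 = 4·34 − 5·27
1 = −5·61 + 9·34
34⁻¹ ≡ 9 (mod 61), so k ≡ 9·15 ≡ 13 (mod 61).
x = 32 + 34·13 = 474.

474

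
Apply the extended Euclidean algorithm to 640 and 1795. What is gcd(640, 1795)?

5

Apply Euclid's algorithm to 1795 and 640:
1795 = 2×640 + 515
640 = 1×515 + 125
515 = 4×125 + 15
125 = 8×15 + 5
15 = 3×5 + 0
gcd(640, 1795) = 5.
Express as a combination:
5 = 125 − 8·15
5 = −8·515 + 33·125
5 = 33·640 − 41·515
5 = −41·1795 + 115·640
So 5 = (-41)·1795 + (115)·640.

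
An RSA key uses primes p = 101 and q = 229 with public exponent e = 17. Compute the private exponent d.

φ(n) = (p−1)(q−1) = 100·228 = 22800.
Need d with 17·d ≡ 1 (mod 22800). Apply the extended Euclidean algorithm:
22800 = 1341*17 + 3
17 = 5*3 + 2
3 = 1*2 + 1
2 = 2*1 + 0
Back-substitute:
1 = 3 − 2
1 = −17 + 6·3
1 = 6·22800 − 8047·17
So 17·(-8047) ≡ 1 (mod 22800), hence d ≡ -8047 ≡ 14753 (mod 22800).

14753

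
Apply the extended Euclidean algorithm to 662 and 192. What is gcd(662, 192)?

2

Repeated division:
662 = 3·192 + 86
192 = 2·86 + 20
86 = 4·20 + 6
20 = 3·6 + 2
6 = 3·2 + 0
gcd(662, 192) = 2.
Express as a combination:
2 = 20 − 3·6
2 = −3·86 + 13·20
2 = 13·192 − 29·86
2 = −29·662 + 100·192
So 2 = (-29)·662 + (100)·192.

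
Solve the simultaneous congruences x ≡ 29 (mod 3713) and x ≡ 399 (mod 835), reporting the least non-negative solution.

909714

Write x = 29 + 3713·k. Then 3713·k ≡ 399 − 29 ≡ 370 (mod 835).
Need 3713⁻¹ mod 835. Extended Euclid on (835, 373):
835 = 2*373 + 89
373 = 4*89 + 17
89 = 5*17 + 4
17 = 4*4 + 1
4 = 4*1 + 0
Back-substitute:
1 = 17 − 4·4
1 = −4·89 + 21·17
1 = 21·373 − 88·89
1 = −88·835 + 197·373
3713⁻¹ ≡ 197 (mod 835), so k ≡ 197·370 ≡ 245 (mod 835).
x = 29 + 3713·245 = 909714.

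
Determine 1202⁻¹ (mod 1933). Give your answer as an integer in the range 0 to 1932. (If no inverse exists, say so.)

Run Euclid on (1933, 1202):
1933 = 1×1202 + 731
1202 = 1×731 + 471
731 = 1×471 + 260
471 = 1×260 + 211
260 = 1×211 + 49
211 = 4×49 + 15
49 = 3×15 + 4
15 = 3×4 + 3
4 = 1×3 + 1
3 = 3×1 + 0
Since gcd(1202, 1933) = 1, back-substitute to write 1 as a combination:
1 = 4 − 3
1 = −15 + 4·4
1 = 4·49 − 13·15
1 = −13·211 + 56·49
1 = 56·260 − 69·211
1 = −69·471 + 125·260
1 = 125·731 − 194·471
1 = −194·1202 + 319·731
1 = 319·1933 − 513·1202
Hence 1202⁻¹ ≡ -513 ≡ 1420 (mod 1933).

1420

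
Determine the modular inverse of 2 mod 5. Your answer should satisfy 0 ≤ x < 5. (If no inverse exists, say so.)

3

gcd(5, 2) by repeated division:
5 = 2*2 + 1
2 = 2*1 + 0
The gcd is 1. Working backward:
1 = 5 − 2·2
So 2·(-2) ≡ 1 (mod 5), and -2 ≡ 3 (mod 5).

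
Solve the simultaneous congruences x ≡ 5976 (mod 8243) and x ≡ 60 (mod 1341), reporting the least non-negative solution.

Write x = 5976 + 8243·k. Then 8243·k ≡ 60 − 5976 ≡ 789 (mod 1341).
Need 8243⁻¹ mod 1341. Extended Euclid on (1341, 197):
1341 = 6·197 + 159
197 = 1·159 + 38
159 = 4·38 + 7
38 = 5·7 + 3
7 = 2·3 + 1
3 = 3·1 + 0
Back-substitute:
1 = 7 − 2·3
1 = −2·38 + 11·7
1 = 11·159 − 46·38
1 = −46·197 + 57·159
1 = 57·1341 − 388·197
8243⁻¹ ≡ 953 (mod 1341), so k ≡ 953·789 ≡ 957 (mod 1341).
x = 5976 + 8243·957 = 7894527.

7894527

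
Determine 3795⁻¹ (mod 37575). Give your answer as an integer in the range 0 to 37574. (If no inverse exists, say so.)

no inverse exists

Compute gcd(3795, 37575):
37575 = 9·3795 + 3420
3795 = 1·3420 + 375
3420 = 9·375 + 45
375 = 8·45 + 15
45 = 3·15 + 0
gcd(3795, 37575) = 15 ≠ 1, so 3795 has no multiplicative inverse modulo 37575.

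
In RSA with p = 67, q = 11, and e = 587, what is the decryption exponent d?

φ(n) = (p−1)(q−1) = 66·10 = 660.
Need d with 587·d ≡ 1 (mod 660). Apply the extended Euclidean algorithm:
660 = 1*587 + 73
587 = 8*73 + 3
73 = 24*3 + 1
3 = 3*1 + 0
Back-substitute:
1 = 73 − 24·3
1 = −24·587 + 193·73
1 = 193·660 − 217·587
So 587·(-217) ≡ 1 (mod 660), hence d ≡ -217 ≡ 443 (mod 660).

443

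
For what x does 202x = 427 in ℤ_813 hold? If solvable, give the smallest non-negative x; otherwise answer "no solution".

634

First find gcd(202, 813):
813 = 4·202 + 5
202 = 40·5 + 2
5 = 2·2 + 1
2 = 2·1 + 0
gcd = 1, so a unique solution mod 813 exists.
Back-substitute for the Bézout coefficients:
1 = 5 − 2·2
1 = −2·202 + 81·5
1 = 81·813 − 326·202
So 202·(-326) ≡ 1 (mod 813), giving 202⁻¹ ≡ 487.
x ≡ 202⁻¹·427 ≡ 487·427 ≡ 634 (mod 813).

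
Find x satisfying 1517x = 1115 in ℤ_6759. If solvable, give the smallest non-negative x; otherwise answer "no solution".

2077

First find gcd(1517, 6759):
6759 = 4·1517 + 691
1517 = 2·691 + 135
691 = 5·135 + 16
135 = 8·16 + 7
16 = 2·7 + 2
7 = 3·2 + 1
2 = 2·1 + 0
gcd = 1, so a unique solution mod 6759 exists.
Back-substitute for the Bézout coefficients:
1 = 7 − 3·2
1 = −3·16 + 7·7
1 = 7·135 − 59·16
1 = −59·691 + 302·135
1 = 302·1517 − 663·691
1 = −663·6759 + 2954·1517
So 1517·(2954) ≡ 1 (mod 6759), giving 1517⁻¹ ≡ 2954.
x ≡ 1517⁻¹·1115 ≡ 2954·1115 ≡ 2077 (mod 6759).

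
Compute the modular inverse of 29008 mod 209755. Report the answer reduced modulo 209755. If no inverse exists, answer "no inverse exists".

Euclidean algorithm on 209755, 29008:
209755 = 7·29008 + 6699
29008 = 4·6699 + 2212
6699 = 3·2212 + 63
2212 = 35·63 + 7
63 = 9·7 + 0
Since gcd = 7 > 1, 29008 is not a unit mod 209755.

no inverse exists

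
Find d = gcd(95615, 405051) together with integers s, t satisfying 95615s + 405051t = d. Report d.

Euclidean algorithm:
405051 = 4·95615 + 22591
95615 = 4·22591 + 5251
22591 = 4·5251 + 1587
5251 = 3·1587 + 490
1587 = 3·490 + 117
490 = 4·117 + 22
117 = 5·22 + 7
22 = 3·7 + 1
7 = 7·1 + 0
gcd(95615, 405051) = 1.
Express as a combination:
1 = 22 − 3·7
1 = −3·117 + 16·22
1 = 16·490 − 67·117
1 = −67·1587 + 217·490
1 = 217·5251 − 718·1587
1 = −718·22591 + 3089·5251
1 = 3089·95615 − 13074·22591
1 = −13074·405051 + 55385·95615
So 1 = (-13074)·405051 + (55385)·95615.

1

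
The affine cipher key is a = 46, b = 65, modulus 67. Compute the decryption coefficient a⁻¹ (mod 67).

51

Apply the Euclidean algorithm to 67 and 46:
67 = 1·46 + 21
46 = 2·21 + 4
21 = 5·4 + 1
4 = 4·1 + 0
Since gcd(46, 67) = 1, back-substitute to write 1 as a combination:
1 = 21 − 5·4
1 = −5·46 + 11·21
1 = 11·67 − 16·46
So 46·(-16) ≡ 1 (mod 67), and -16 ≡ 51 (mod 67).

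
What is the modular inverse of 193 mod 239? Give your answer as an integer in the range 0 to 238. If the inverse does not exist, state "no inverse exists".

Apply the Euclidean algorithm to 239 and 193:
239 = 1*193 + 46
193 = 4*46 + 9
46 = 5*9 + 1
9 = 9*1 + 0
Since gcd(193, 239) = 1, back-substitute to write 1 as a combination:
1 = 46 − 5·9
1 = −5·193 + 21·46
1 = 21·239 − 26·193
So 193·(-26) ≡ 1 (mod 239), and -26 ≡ 213 (mod 239).

213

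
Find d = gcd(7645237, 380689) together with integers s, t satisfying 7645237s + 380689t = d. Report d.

Repeated division:
7645237 = 20·380689 + 31457
380689 = 12·31457 + 3205
31457 = 9·3205 + 2612
3205 = 1·2612 + 593
2612 = 4·593 + 240
593 = 2·240 + 113
240 = 2·113 + 14
113 = 8·14 + 1
14 = 14·1 + 0
gcd(7645237, 380689) = 1.
Express as a combination:
1 = 113 − 8·14
1 = −8·240 + 17·113
1 = 17·593 − 42·240
1 = −42·2612 + 185·593
1 = 185·3205 − 227·2612
1 = −227·31457 + 2228·3205
1 = 2228·380689 − 26963·31457
1 = −26963·7645237 + 541488·380689
So 1 = (-26963)·7645237 + (541488)·380689.

1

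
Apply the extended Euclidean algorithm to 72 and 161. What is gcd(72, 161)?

Euclidean algorithm:
161 = 2*72 + 17
72 = 4*17 + 4
17 = 4*4 + 1
4 = 4*1 + 0
gcd(72, 161) = 1.
Working backward:
1 = 17 − 4·4
1 = −4·72 + 17·17
1 = 17·161 − 38·72
So 1 = (17)·161 + (-38)·72.

1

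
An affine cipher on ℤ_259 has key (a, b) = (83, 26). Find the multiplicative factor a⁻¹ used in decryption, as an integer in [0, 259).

181

Apply the Euclidean algorithm to 259 and 83:
259 = 3*83 + 10
83 = 8*10 + 3
10 = 3*3 + 1
3 = 3*1 + 0
gcd = 1, so the inverse exists. Back-substitute:
1 = 10 − 3·3
1 = −3·83 + 25·10
1 = 25·259 − 78·83
Hence 83⁻¹ ≡ -78 ≡ 181 (mod 259).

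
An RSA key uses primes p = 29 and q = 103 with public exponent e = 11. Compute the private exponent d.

779

φ(n) = (p−1)(q−1) = 28·102 = 2856.
Need d with 11·d ≡ 1 (mod 2856). Apply the extended Euclidean algorithm:
2856 = 259*11 + 7
11 = 1*7 + 4
7 = 1*4 + 3
4 = 1*3 + 1
3 = 3*1 + 0
Back-substitute:
1 = 4 − 3
1 = −7 + 2·4
1 = 2·11 − 3·7
1 = −3·2856 + 779·11
So 11·779 ≡ 1 (mod 2856), hence d = 779.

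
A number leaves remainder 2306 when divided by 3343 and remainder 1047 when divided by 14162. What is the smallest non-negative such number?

43591683

Write x = 2306 + 3343·k. Then 3343·k ≡ 1047 − 2306 ≡ 12903 (mod 14162).
Need 3343⁻¹ mod 14162. Extended Euclid on (14162, 3343):
14162 = 4×3343 + 790
3343 = 4×790 + 183
790 = 4×183 + 58
183 = 3×58 + 9
58 = 6×9 + 4
9 = 2×4 + 1
4 = 4×1 + 0
Back-substitute:
1 = 9 − 2·4
1 = −2·58 + 13·9
1 = 13·183 − 41·58
1 = −41·790 + 177·183
1 = 177·3343 − 749·790
1 = −749·14162 + 3173·3343
3343⁻¹ ≡ 3173 (mod 14162), so k ≡ 3173·12903 ≡ 13039 (mod 14162).
x = 2306 + 3343·13039 = 43591683.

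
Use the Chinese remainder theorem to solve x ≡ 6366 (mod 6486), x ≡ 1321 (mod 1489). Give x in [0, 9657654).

Write x = 6366 + 6486·k. Then 6486·k ≡ 1321 − 6366 ≡ 911 (mod 1489).
Need 6486⁻¹ mod 1489. Extended Euclid on (1489, 530):
1489 = 2*530 + 429
530 = 1*429 + 101
429 = 4*101 + 25
101 = 4*25 + 1
25 = 25*1 + 0
Back-substitute:
1 = 101 − 4·25
1 = −4·429 + 17·101
1 = 17·530 − 21·429
1 = −21·1489 + 59·530
6486⁻¹ ≡ 59 (mod 1489), so k ≡ 59·911 ≡ 145 (mod 1489).
x = 6366 + 6486·145 = 946836.

946836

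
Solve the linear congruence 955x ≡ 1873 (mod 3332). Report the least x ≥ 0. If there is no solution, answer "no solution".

3163

First find gcd(955, 3332):
3332 = 3*955 + 467
955 = 2*467 + 21
467 = 22*21 + 5
21 = 4*5 + 1
5 = 5*1 + 0
gcd = 1, so a unique solution mod 3332 exists.
Back-substitute for the Bézout coefficients:
1 = 21 − 4·5
1 = −4·467 + 89·21
1 = 89·955 − 182·467
1 = −182·3332 + 635·955
So 955·(635) ≡ 1 (mod 3332), giving 955⁻¹ ≡ 635.
x ≡ 955⁻¹·1873 ≡ 635·1873 ≡ 3163 (mod 3332).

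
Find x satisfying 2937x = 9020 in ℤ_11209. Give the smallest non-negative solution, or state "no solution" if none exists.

First find gcd(2937, 11209):
11209 = 3·2937 + 2398
2937 = 1·2398 + 539
2398 = 4·539 + 242
539 = 2·242 + 55
242 = 4·55 + 22
55 = 2·22 + 11
22 = 2·11 + 0
gcd = 11 and 11 | 9020, so solutions exist. Divide through by 11: 267x ≡ 820 (mod 1019).
Now find 267⁻¹ mod 1019:
1019 = 3·267 + 218
267 = 1·218 + 49
218 = 4·49 + 22
49 = 2·22 + 5
22 = 4·5 + 2
5 = 2·2 + 1
2 = 2·1 + 0
Back-substitute:
1 = 5 − 2·2
1 = −2·22 + 9·5
1 = 9·49 − 20·22
1 = −20·218 + 89·49
1 = 89·267 − 109·218
1 = −109·1019 + 416·267
So 267⁻¹ ≡ 416 (mod 1019).
Then x ≡ 416·820 ≡ 774 (mod 1019); the smallest non-negative solution is x = 774.

774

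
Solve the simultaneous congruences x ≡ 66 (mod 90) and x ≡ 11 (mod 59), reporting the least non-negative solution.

3846

Write x = 66 + 90·k. Then 90·k ≡ 11 − 66 ≡ 4 (mod 59).
Need 90⁻¹ mod 59. Extended Euclid on (59, 31):
59 = 1*31 + 28
31 = 1*28 + 3
28 = 9*3 + 1
3 = 3*1 + 0
Back-substitute:
1 = 28 − 9·3
1 = −9·31 + 10·28
1 = 10·59 − 19·31
90⁻¹ ≡ 40 (mod 59), so k ≡ 40·4 ≡ 42 (mod 59).
x = 66 + 90·42 = 3846.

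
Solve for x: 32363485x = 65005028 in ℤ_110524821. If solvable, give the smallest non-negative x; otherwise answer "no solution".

First find gcd(32363485, 110524821):
110524821 = 3*32363485 + 13434366
32363485 = 2*13434366 + 5494753
13434366 = 2*5494753 + 2444860
5494753 = 2*2444860 + 605033
2444860 = 4*605033 + 24728
605033 = 24*24728 + 11561
24728 = 2*11561 + 1606
11561 = 7*1606 + 319
1606 = 5*319 + 11
319 = 29*11 + 0
gcd = 11 and 11 | 65005028, so solutions exist. Divide through by 11: 2942135x ≡ 5909548 (mod 10047711).
Now find 2942135⁻¹ mod 10047711:
10047711 = 3×2942135 + 1221306
2942135 = 2×1221306 + 499523
1221306 = 2×499523 + 222260
499523 = 2×222260 + 55003
222260 = 4×55003 + 2248
55003 = 24×2248 + 1051
2248 = 2×1051 + 146
1051 = 7×146 + 29
146 = 5×29 + 1
29 = 29×1 + 0
Back-substitute:
1 = 146 − 5·29
1 = −5·1051 + 36·146
1 = 36·2248 − 77·1051
1 = −77·55003 + 1884·2248
1 = 1884·222260 − 7613·55003
1 = −7613·499523 + 17110·222260
1 = 17110·1221306 − 41833·499523
1 = −41833·2942135 + 100776·1221306
1 = 100776·10047711 − 344161·2942135
So 2942135·(-344161) ≡ 1 (mod 10047711), i.e. 2942135⁻¹ ≡ 9703550.
Then x ≡ 9703550·5909548 ≡ 1615970 (mod 10047711); the smallest non-negative solution is x = 1615970.

1615970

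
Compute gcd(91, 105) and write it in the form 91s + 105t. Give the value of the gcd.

Repeated division:
105 = 1×91 + 14
91 = 6×14 + 7
14 = 2×7 + 0
gcd(91, 105) = 7.
Working backward:
7 = 91 − 6·14
7 = −6·105 + 7·91
So 7 = (-6)·105 + (7)·91.

7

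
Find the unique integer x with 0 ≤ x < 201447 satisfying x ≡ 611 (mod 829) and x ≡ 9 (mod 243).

23823

Write x = 611 + 829·k. Then 829·k ≡ 9 − 611 ≡ 127 (mod 243).
Need 829⁻¹ mod 243. Extended Euclid on (243, 100):
243 = 2*100 + 43
100 = 2*43 + 14
43 = 3*14 + 1
14 = 14*1 + 0
Back-substitute:
1 = 43 − 3·14
1 = −3·100 + 7·43
1 = 7·243 − 17·100
829⁻¹ ≡ 226 (mod 243), so k ≡ 226·127 ≡ 28 (mod 243).
x = 611 + 829·28 = 23823.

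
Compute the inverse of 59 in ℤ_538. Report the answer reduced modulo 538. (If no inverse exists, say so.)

383

Run Euclid on (538, 59):
538 = 9*59 + 7
59 = 8*7 + 3
7 = 2*3 + 1
3 = 3*1 + 0
Since gcd(59, 538) = 1, back-substitute to write 1 as a combination:
1 = 7 − 2·3
1 = −2·59 + 17·7
1 = 17·538 − 155·59
Hence 59⁻¹ ≡ -155 ≡ 383 (mod 538).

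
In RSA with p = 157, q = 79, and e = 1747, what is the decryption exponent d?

φ(n) = (p−1)(q−1) = 156·78 = 12168.
Need d with 1747·d ≡ 1 (mod 12168). Apply the extended Euclidean algorithm:
12168 = 6·1747 + 1686
1747 = 1·1686 + 61
1686 = 27·61 + 39
61 = 1·39 + 22
39 = 1·22 + 17
22 = 1·17 + 5
17 = 3·5 + 2
5 = 2·2 + 1
2 = 2·1 + 0
Back-substitute:
1 = 5 − 2·2
1 = −2·17 + 7·5
1 = 7·22 − 9·17
1 = −9·39 + 16·22
1 = 16·61 − 25·39
1 = −25·1686 + 691·61
1 = 691·1747 − 716·1686
1 = −716·12168 + 4987·1747
So 1747·4987 ≡ 1 (mod 12168), hence d = 4987.

4987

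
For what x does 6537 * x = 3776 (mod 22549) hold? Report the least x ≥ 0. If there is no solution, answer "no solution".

First find gcd(6537, 22549):
22549 = 3*6537 + 2938
6537 = 2*2938 + 661
2938 = 4*661 + 294
661 = 2*294 + 73
294 = 4*73 + 2
73 = 36*2 + 1
2 = 2*1 + 0
gcd = 1, so a unique solution mod 22549 exists.
Back-substitute for the Bézout coefficients:
1 = 73 − 36·2
1 = −36·294 + 145·73
1 = 145·661 − 326·294
1 = −326·2938 + 1449·661
1 = 1449·6537 − 3224·2938
1 = −3224·22549 + 11121·6537
So 6537·(11121) ≡ 1 (mod 22549), giving 6537⁻¹ ≡ 11121.
x ≡ 6537⁻¹·3776 ≡ 11121·3776 ≡ 6658 (mod 22549).

6658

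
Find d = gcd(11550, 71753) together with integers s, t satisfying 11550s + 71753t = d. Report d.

11

Euclidean algorithm:
71753 = 6*11550 + 2453
11550 = 4*2453 + 1738
2453 = 1*1738 + 715
1738 = 2*715 + 308
715 = 2*308 + 99
308 = 3*99 + 11
99 = 9*11 + 0
gcd(11550, 71753) = 11.
Working backward:
11 = 308 − 3·99
11 = −3·715 + 7·308
11 = 7·1738 − 17·715
11 = −17·2453 + 24·1738
11 = 24·11550 − 113·2453
11 = −113·71753 + 702·11550
So 11 = (-113)·71753 + (702)·11550.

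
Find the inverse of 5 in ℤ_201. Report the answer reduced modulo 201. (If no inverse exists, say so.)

161

gcd(201, 5) by repeated division:
201 = 40·5 + 1
5 = 5·1 + 0
Since gcd(5, 201) = 1, back-substitute to write 1 as a combination:
1 = 201 − 40·5
Thus 5·(-40) ≡ 1 (mod 201); reducing, -40 mod 201 = 161.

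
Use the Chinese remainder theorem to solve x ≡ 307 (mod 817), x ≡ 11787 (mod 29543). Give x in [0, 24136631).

19716968

Write x = 307 + 817·k. Then 817·k ≡ 11787 − 307 ≡ 11480 (mod 29543).
Need 817⁻¹ mod 29543. Extended Euclid on (29543, 817):
29543 = 36·817 + 131
817 = 6·131 + 31
131 = 4·31 + 7
31 = 4·7 + 3
7 = 2·3 + 1
3 = 3·1 + 0
Back-substitute:
1 = 7 − 2·3
1 = −2·31 + 9·7
1 = 9·131 − 38·31
1 = −38·817 + 237·131
1 = 237·29543 − 8570·817
817⁻¹ ≡ 20973 (mod 29543), so k ≡ 20973·11480 ≡ 24133 (mod 29543).
x = 307 + 817·24133 = 19716968.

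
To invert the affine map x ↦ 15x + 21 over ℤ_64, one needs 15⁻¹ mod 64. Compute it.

Apply the Euclidean algorithm to 64 and 15:
64 = 4*15 + 4
15 = 3*4 + 3
4 = 1*3 + 1
3 = 3*1 + 0
gcd = 1, so the inverse exists. Back-substitute:
1 = 4 − 3
1 = −15 + 4·4
1 = 4·64 − 17·15
So 15·(-17) ≡ 1 (mod 64), and -17 ≡ 47 (mod 64).

47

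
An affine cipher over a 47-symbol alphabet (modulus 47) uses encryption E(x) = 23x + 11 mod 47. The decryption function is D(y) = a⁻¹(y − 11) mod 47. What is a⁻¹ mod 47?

45

Extended Euclidean algorithm:
47 = 2*23 + 1
23 = 23*1 + 0
gcd = 1, so the inverse exists. Back-substitute:
1 = 47 − 2·23
Thus 23·(-2) ≡ 1 (mod 47); reducing, -2 mod 47 = 45.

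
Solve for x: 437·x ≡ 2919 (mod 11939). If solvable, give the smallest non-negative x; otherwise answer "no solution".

First find gcd(437, 11939):
11939 = 27·437 + 140
437 = 3·140 + 17
140 = 8·17 + 4
17 = 4·4 + 1
4 = 4·1 + 0
gcd = 1, so a unique solution mod 11939 exists.
Back-substitute for the Bézout coefficients:
1 = 17 − 4·4
1 = −4·140 + 33·17
1 = 33·437 − 103·140
1 = −103·11939 + 2814·437
So 437·(2814) ≡ 1 (mod 11939), giving 437⁻¹ ≡ 2814.
x ≡ 437⁻¹·2919 ≡ 2814·2919 ≡ 34 (mod 11939).

34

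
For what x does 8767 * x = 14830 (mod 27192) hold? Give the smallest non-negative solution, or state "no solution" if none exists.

gcd(8767, 27192):
27192 = 3·8767 + 891
8767 = 9·891 + 748
891 = 1·748 + 143
748 = 5·143 + 33
143 = 4·33 + 11
33 = 3·11 + 0
gcd = 11, but 11 ∤ 14830, so the congruence has no solution.

no solution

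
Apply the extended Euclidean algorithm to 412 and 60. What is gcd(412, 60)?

4

Apply Euclid's algorithm to 412 and 60:
412 = 6*60 + 52
60 = 1*52 + 8
52 = 6*8 + 4
8 = 2*4 + 0
gcd(412, 60) = 4.
Working backward:
4 = 52 − 6·8
4 = −6·60 + 7·52
4 = 7·412 − 48·60
So 4 = (7)·412 + (-48)·60.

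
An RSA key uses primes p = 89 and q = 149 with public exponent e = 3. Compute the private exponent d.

8683

φ(n) = (p−1)(q−1) = 88·148 = 13024.
Need d with 3·d ≡ 1 (mod 13024). Apply the extended Euclidean algorithm:
13024 = 4341*3 + 1
3 = 3*1 + 0
Back-substitute:
1 = 13024 − 4341·3
So 3·(-4341) ≡ 1 (mod 13024), hence d ≡ -4341 ≡ 8683 (mod 13024).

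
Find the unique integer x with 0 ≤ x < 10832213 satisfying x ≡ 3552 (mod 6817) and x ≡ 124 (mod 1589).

Write x = 3552 + 6817·k. Then 6817·k ≡ 124 − 3552 ≡ 1339 (mod 1589).
Need 6817⁻¹ mod 1589. Extended Euclid on (1589, 461):
1589 = 3×461 + 206
461 = 2×206 + 49
206 = 4×49 + 10
49 = 4×10 + 9
10 = 1×9 + 1
9 = 9×1 + 0
Back-substitute:
1 = 10 − 9
1 = −49 + 5·10
1 = 5·206 − 21·49
1 = −21·461 + 47·206
1 = 47·1589 − 162·461
6817⁻¹ ≡ 1427 (mod 1589), so k ≡ 1427·1339 ≡ 775 (mod 1589).
x = 3552 + 6817·775 = 5286727.

5286727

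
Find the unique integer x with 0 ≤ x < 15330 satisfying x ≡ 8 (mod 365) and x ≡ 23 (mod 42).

5483

Write x = 8 + 365·k. Then 365·k ≡ 23 − 8 ≡ 15 (mod 42).
Need 365⁻¹ mod 42. Extended Euclid on (42, 29):
42 = 1*29 + 13
29 = 2*13 + 3
13 = 4*3 + 1
3 = 3*1 + 0
Back-substitute:
1 = 13 − 4·3
1 = −4·29 + 9·13
1 = 9·42 − 13·29
365⁻¹ ≡ 29 (mod 42), so k ≡ 29·15 ≡ 15 (mod 42).
x = 8 + 365·15 = 5483.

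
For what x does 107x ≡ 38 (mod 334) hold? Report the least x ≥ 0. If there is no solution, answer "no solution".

First find gcd(107, 334):
334 = 3*107 + 13
107 = 8*13 + 3
13 = 4*3 + 1
3 = 3*1 + 0
gcd = 1, so a unique solution mod 334 exists.
Back-substitute for the Bézout coefficients:
1 = 13 − 4·3
1 = −4·107 + 33·13
1 = 33·334 − 103·107
So 107·(-103) ≡ 1 (mod 334), giving 107⁻¹ ≡ 231.
x ≡ 107⁻¹·38 ≡ 231·38 ≡ 94 (mod 334).

94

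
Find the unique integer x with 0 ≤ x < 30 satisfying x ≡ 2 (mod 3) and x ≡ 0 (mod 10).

20

Write x = 2 + 3·k. Then 3·k ≡ 0 − 2 ≡ 8 (mod 10).
Need 3⁻¹ mod 10. Extended Euclid on (10, 3):
10 = 3×3 + 1
3 = 3×1 + 0
Back-substitute:
1 = 10 − 3·3
3⁻¹ ≡ 7 (mod 10), so k ≡ 7·8 ≡ 6 (mod 10).
x = 2 + 3·6 = 20.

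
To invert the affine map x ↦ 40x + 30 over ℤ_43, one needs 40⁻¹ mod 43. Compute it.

14

Extended Euclidean algorithm:
43 = 1*40 + 3
40 = 13*3 + 1
3 = 3*1 + 0
The gcd is 1. Working backward:
1 = 40 − 13·3
1 = −13·43 + 14·40
So 40·14 ≡ 1 (mod 43).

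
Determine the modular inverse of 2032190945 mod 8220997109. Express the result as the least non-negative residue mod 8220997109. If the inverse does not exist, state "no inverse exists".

gcd(8220997109, 2032190945) by repeated division:
8220997109 = 4·2032190945 + 92233329
2032190945 = 22·92233329 + 3057707
92233329 = 30·3057707 + 502119
3057707 = 6·502119 + 44993
502119 = 11·44993 + 7196
44993 = 6·7196 + 1817
7196 = 3·1817 + 1745
1817 = 1·1745 + 72
1745 = 24·72 + 17
72 = 4·17 + 4
17 = 4·4 + 1
4 = 4·1 + 0
Since gcd(2032190945, 8220997109) = 1, back-substitute to write 1 as a combination:
1 = 17 − 4·4
1 = −4·72 + 17·17
1 = 17·1745 − 412·72
1 = −412·1817 + 429·1745
1 = 429·7196 − 1699·1817
1 = −1699·44993 + 10623·7196
1 = 10623·502119 − 118552·44993
1 = −118552·3057707 + 721935·502119
1 = 721935·92233329 − 21776602·3057707
1 = −21776602·2032190945 + 479807179·92233329
1 = 479807179·8220997109 − 1941005318·2032190945
Thus 2032190945·(-1941005318) ≡ 1 (mod 8220997109); reducing, -1941005318 mod 8220997109 = 6279991791.

6279991791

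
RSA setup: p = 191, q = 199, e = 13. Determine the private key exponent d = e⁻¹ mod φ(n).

φ(n) = (p−1)(q−1) = 190·198 = 37620.
Need d with 13·d ≡ 1 (mod 37620). Apply the extended Euclidean algorithm:
37620 = 2893×13 + 11
13 = 1×11 + 2
11 = 5×2 + 1
2 = 2×1 + 0
Back-substitute:
1 = 11 − 5·2
1 = −5·13 + 6·11
1 = 6·37620 − 17363·13
So 13·(-17363) ≡ 1 (mod 37620), hence d ≡ -17363 ≡ 20257 (mod 37620).

20257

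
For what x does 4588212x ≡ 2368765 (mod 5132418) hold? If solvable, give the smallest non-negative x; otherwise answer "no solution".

no solution

gcd(4588212, 5132418):
5132418 = 1·4588212 + 544206
4588212 = 8·544206 + 234564
544206 = 2·234564 + 75078
234564 = 3·75078 + 9330
75078 = 8·9330 + 438
9330 = 21·438 + 132
438 = 3·132 + 42
132 = 3·42 + 6
42 = 7·6 + 0
gcd = 6, but 6 ∤ 2368765, so the congruence has no solution.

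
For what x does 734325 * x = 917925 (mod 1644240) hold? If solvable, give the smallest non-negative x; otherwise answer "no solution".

73713

First find gcd(734325, 1644240):
1644240 = 2·734325 + 175590
734325 = 4·175590 + 31965
175590 = 5·31965 + 15765
31965 = 2·15765 + 435
15765 = 36·435 + 105
435 = 4·105 + 15
105 = 7·15 + 0
gcd = 15 and 15 | 917925, so solutions exist. Divide through by 15: 48955x ≡ 61195 (mod 109616).
Now find 48955⁻¹ mod 109616:
109616 = 2×48955 + 11706
48955 = 4×11706 + 2131
11706 = 5×2131 + 1051
2131 = 2×1051 + 29
1051 = 36×29 + 7
29 = 4×7 + 1
7 = 7×1 + 0
Back-substitute:
1 = 29 − 4·7
1 = −4·1051 + 145·29
1 = 145·2131 − 294·1051
1 = −294·11706 + 1615·2131
1 = 1615·48955 − 6754·11706
1 = −6754·109616 + 15123·48955
So 48955⁻¹ ≡ 15123 (mod 109616).
Then x ≡ 15123·61195 ≡ 73713 (mod 109616); the smallest non-negative solution is x = 73713.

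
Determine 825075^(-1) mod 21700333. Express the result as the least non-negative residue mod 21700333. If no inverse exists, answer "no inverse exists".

gcd(21700333, 825075) by repeated division:
21700333 = 26×825075 + 248383
825075 = 3×248383 + 79926
248383 = 3×79926 + 8605
79926 = 9×8605 + 2481
8605 = 3×2481 + 1162
2481 = 2×1162 + 157
1162 = 7×157 + 63
157 = 2×63 + 31
63 = 2×31 + 1
31 = 31×1 + 0
The gcd is 1. Working backward:
1 = 63 − 2·31
1 = −2·157 + 5·63
1 = 5·1162 − 37·157
1 = −37·2481 + 79·1162
1 = 79·8605 − 274·2481
1 = −274·79926 + 2545·8605
1 = 2545·248383 − 7909·79926
1 = −7909·825075 + 26272·248383
1 = 26272·21700333 − 690981·825075
Hence 825075⁻¹ ≡ -690981 ≡ 21009352 (mod 21700333).

21009352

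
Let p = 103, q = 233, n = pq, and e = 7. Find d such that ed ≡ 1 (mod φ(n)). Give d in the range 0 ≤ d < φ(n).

φ(n) = (p−1)(q−1) = 102·232 = 23664.
Need d with 7·d ≡ 1 (mod 23664). Apply the extended Euclidean algorithm:
23664 = 3380·7 + 4
7 = 1·4 + 3
4 = 1·3 + 1
3 = 3·1 + 0
Back-substitute:
1 = 4 − 3
1 = −7 + 2·4
1 = 2·23664 − 6761·7
So 7·(-6761) ≡ 1 (mod 23664), hence d ≡ -6761 ≡ 16903 (mod 23664).

16903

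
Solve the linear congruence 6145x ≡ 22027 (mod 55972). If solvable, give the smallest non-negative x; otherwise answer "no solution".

First find gcd(6145, 55972):
55972 = 9·6145 + 667
6145 = 9·667 + 142
667 = 4·142 + 99
142 = 1·99 + 43
99 = 2·43 + 13
43 = 3·13 + 4
13 = 3·4 + 1
4 = 4·1 + 0
gcd = 1, so a unique solution mod 55972 exists.
Back-substitute for the Bézout coefficients:
1 = 13 − 3·4
1 = −3·43 + 10·13
1 = 10·99 − 23·43
1 = −23·142 + 33·99
1 = 33·667 − 155·142
1 = −155·6145 + 1428·667
1 = 1428·55972 − 13007·6145
So 6145·(-13007) ≡ 1 (mod 55972), giving 6145⁻¹ ≡ 42965.
x ≡ 6145⁻¹·22027 ≡ 42965·22027 ≡ 15479 (mod 55972).

15479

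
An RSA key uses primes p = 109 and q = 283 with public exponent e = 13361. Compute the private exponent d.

φ(n) = (p−1)(q−1) = 108·282 = 30456.
Need d with 13361·d ≡ 1 (mod 30456). Apply the extended Euclidean algorithm:
30456 = 2·13361 + 3734
13361 = 3·3734 + 2159
3734 = 1·2159 + 1575
2159 = 1·1575 + 584
1575 = 2·584 + 407
584 = 1·407 + 177
407 = 2·177 + 53
177 = 3·53 + 18
53 = 2·18 + 17
18 = 1·17 + 1
17 = 17·1 + 0
Back-substitute:
1 = 18 − 17
1 = −53 + 3·18
1 = 3·177 − 10·53
1 = −10·407 + 23·177
1 = 23·584 − 33·407
1 = −33·1575 + 89·584
1 = 89·2159 − 122·1575
1 = −122·3734 + 211·2159
1 = 211·13361 − 755·3734
1 = −755·30456 + 1721·13361
So 13361·1721 ≡ 1 (mod 30456), hence d = 1721.

1721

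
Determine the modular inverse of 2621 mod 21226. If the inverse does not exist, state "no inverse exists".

Run Euclid on (21226, 2621):
21226 = 8·2621 + 258
2621 = 10·258 + 41
258 = 6·41 + 12
41 = 3·12 + 5
12 = 2·5 + 2
5 = 2·2 + 1
2 = 2·1 + 0
Since gcd(2621, 21226) = 1, back-substitute to write 1 as a combination:
1 = 5 − 2·2
1 = −2·12 + 5·5
1 = 5·41 − 17·12
1 = −17·258 + 107·41
1 = 107·2621 − 1087·258
1 = −1087·21226 + 8803·2621
So 2621·8803 ≡ 1 (mod 21226).

8803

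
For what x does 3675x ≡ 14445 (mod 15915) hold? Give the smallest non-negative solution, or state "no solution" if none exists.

424

First find gcd(3675, 15915):
15915 = 4·3675 + 1215
3675 = 3·1215 + 30
1215 = 40·30 + 15
30 = 2·15 + 0
gcd = 15 and 15 | 14445, so solutions exist. Divide through by 15: 245x ≡ 963 (mod 1061).
Now find 245⁻¹ mod 1061:
1061 = 4×245 + 81
245 = 3×81 + 2
81 = 40×2 + 1
2 = 2×1 + 0
Back-substitute:
1 = 81 − 40·2
1 = −40·245 + 121·81
1 = 121·1061 − 524·245
So 245·(-524) ≡ 1 (mod 1061), i.e. 245⁻¹ ≡ 537.
Then x ≡ 537·963 ≡ 424 (mod 1061); the smallest non-negative solution is x = 424.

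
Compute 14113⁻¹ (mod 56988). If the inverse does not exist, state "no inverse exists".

34129

Apply the Euclidean algorithm to 56988 and 14113:
56988 = 4·14113 + 536
14113 = 26·536 + 177
536 = 3·177 + 5
177 = 35·5 + 2
5 = 2·2 + 1
2 = 2·1 + 0
The gcd is 1. Working backward:
1 = 5 − 2·2
1 = −2·177 + 71·5
1 = 71·536 − 215·177
1 = −215·14113 + 5661·536
1 = 5661·56988 − 22859·14113
Thus 14113·(-22859) ≡ 1 (mod 56988); reducing, -22859 mod 56988 = 34129.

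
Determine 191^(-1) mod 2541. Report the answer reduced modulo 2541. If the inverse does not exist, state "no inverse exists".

Extended Euclidean algorithm:
2541 = 13×191 + 58
191 = 3×58 + 17
58 = 3×17 + 7
17 = 2×7 + 3
7 = 2×3 + 1
3 = 3×1 + 0
The gcd is 1. Working backward:
1 = 7 − 2·3
1 = −2·17 + 5·7
1 = 5·58 − 17·17
1 = −17·191 + 56·58
1 = 56·2541 − 745·191
Hence 191⁻¹ ≡ -745 ≡ 1796 (mod 2541).

1796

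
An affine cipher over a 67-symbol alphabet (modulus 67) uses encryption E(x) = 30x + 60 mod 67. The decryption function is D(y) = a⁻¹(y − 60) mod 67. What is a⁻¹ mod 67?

Extended Euclidean algorithm:
67 = 2·30 + 7
30 = 4·7 + 2
7 = 3·2 + 1
2 = 2·1 + 0
Since gcd(30, 67) = 1, back-substitute to write 1 as a combination:
1 = 7 − 3·2
1 = −3·30 + 13·7
1 = 13·67 − 29·30
So 30·(-29) ≡ 1 (mod 67), and -29 ≡ 38 (mod 67).

38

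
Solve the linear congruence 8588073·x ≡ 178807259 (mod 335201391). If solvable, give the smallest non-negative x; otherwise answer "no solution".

gcd(8588073, 335201391):
335201391 = 39*8588073 + 266544
8588073 = 32*266544 + 58665
266544 = 4*58665 + 31884
58665 = 1*31884 + 26781
31884 = 1*26781 + 5103
26781 = 5*5103 + 1266
5103 = 4*1266 + 39
1266 = 32*39 + 18
39 = 2*18 + 3
18 = 6*3 + 0
gcd = 3, but 3 ∤ 178807259, so the congruence has no solution.

no solution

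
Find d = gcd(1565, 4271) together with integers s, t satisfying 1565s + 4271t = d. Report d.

1

Repeated division:
4271 = 2*1565 + 1141
1565 = 1*1141 + 424
1141 = 2*424 + 293
424 = 1*293 + 131
293 = 2*131 + 31
131 = 4*31 + 7
31 = 4*7 + 3
7 = 2*3 + 1
3 = 3*1 + 0
gcd(1565, 4271) = 1.
Back-substituting:
1 = 7 − 2·3
1 = −2·31 + 9·7
1 = 9·131 − 38·31
1 = −38·293 + 85·131
1 = 85·424 − 123·293
1 = −123·1141 + 331·424
1 = 331·1565 − 454·1141
1 = −454·4271 + 1239·1565
So 1 = (-454)·4271 + (1239)·1565.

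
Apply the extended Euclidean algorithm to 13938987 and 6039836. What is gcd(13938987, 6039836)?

Apply Euclid's algorithm to 13938987 and 6039836:
13938987 = 2·6039836 + 1859315
6039836 = 3·1859315 + 461891
1859315 = 4·461891 + 11751
461891 = 39·11751 + 3602
11751 = 3·3602 + 945
3602 = 3·945 + 767
945 = 1·767 + 178
767 = 4·178 + 55
178 = 3·55 + 13
55 = 4·13 + 3
13 = 4·3 + 1
3 = 3·1 + 0
gcd(13938987, 6039836) = 1.
Express as a combination:
1 = 13 − 4·3
1 = −4·55 + 17·13
1 = 17·178 − 55·55
1 = −55·767 + 237·178
1 = 237·945 − 292·767
1 = −292·3602 + 1113·945
1 = 1113·11751 − 3631·3602
1 = −3631·461891 + 142722·11751
1 = 142722·1859315 − 574519·461891
1 = −574519·6039836 + 1866279·1859315
1 = 1866279·13938987 − 4307077·6039836
So 1 = (1866279)·13938987 + (-4307077)·6039836.

1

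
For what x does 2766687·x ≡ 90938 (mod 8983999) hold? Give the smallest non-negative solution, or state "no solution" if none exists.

3294510

First find gcd(2766687, 8983999):
8983999 = 3*2766687 + 683938
2766687 = 4*683938 + 30935
683938 = 22*30935 + 3368
30935 = 9*3368 + 623
3368 = 5*623 + 253
623 = 2*253 + 117
253 = 2*117 + 19
117 = 6*19 + 3
19 = 6*3 + 1
3 = 3*1 + 0
gcd = 1, so a unique solution mod 8983999 exists.
Back-substitute for the Bézout coefficients:
1 = 19 − 6·3
1 = −6·117 + 37·19
1 = 37·253 − 80·117
1 = −80·623 + 197·253
1 = 197·3368 − 1065·623
1 = −1065·30935 + 9782·3368
1 = 9782·683938 − 216269·30935
1 = −216269·2766687 + 874858·683938
1 = 874858·8983999 − 2840843·2766687
So 2766687·(-2840843) ≡ 1 (mod 8983999), giving 2766687⁻¹ ≡ 6143156.
x ≡ 2766687⁻¹·90938 ≡ 6143156·90938 ≡ 3294510 (mod 8983999).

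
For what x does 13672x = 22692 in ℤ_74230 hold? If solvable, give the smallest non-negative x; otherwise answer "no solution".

31481

First find gcd(13672, 74230):
74230 = 5·13672 + 5870
13672 = 2·5870 + 1932
5870 = 3·1932 + 74
1932 = 26·74 + 8
74 = 9·8 + 2
8 = 4·2 + 0
gcd = 2 and 2 | 22692, so solutions exist. Divide through by 2: 6836x ≡ 11346 (mod 37115).
Now find 6836⁻¹ mod 37115:
37115 = 5×6836 + 2935
6836 = 2×2935 + 966
2935 = 3×966 + 37
966 = 26×37 + 4
37 = 9×4 + 1
4 = 4×1 + 0
Back-substitute:
1 = 37 − 9·4
1 = −9·966 + 235·37
1 = 235·2935 − 714·966
1 = −714·6836 + 1663·2935
1 = 1663·37115 − 9029·6836
So 6836·(-9029) ≡ 1 (mod 37115), i.e. 6836⁻¹ ≡ 28086.
Then x ≡ 28086·11346 ≡ 31481 (mod 37115); the smallest non-negative solution is x = 31481.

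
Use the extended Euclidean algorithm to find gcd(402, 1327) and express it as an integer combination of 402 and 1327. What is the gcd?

Apply Euclid's algorithm to 1327 and 402:
1327 = 3·402 + 121
402 = 3·121 + 39
121 = 3·39 + 4
39 = 9·4 + 3
4 = 1·3 + 1
3 = 3·1 + 0
gcd(402, 1327) = 1.
Express as a combination:
1 = 4 − 3
1 = −39 + 10·4
1 = 10·121 − 31·39
1 = −31·402 + 103·121
1 = 103·1327 − 340·402
So 1 = (103)·1327 + (-340)·402.

1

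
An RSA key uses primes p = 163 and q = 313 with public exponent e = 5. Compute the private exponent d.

φ(n) = (p−1)(q−1) = 162·312 = 50544.
Need d with 5·d ≡ 1 (mod 50544). Apply the extended Euclidean algorithm:
50544 = 10108*5 + 4
5 = 1*4 + 1
4 = 4*1 + 0
Back-substitute:
1 = 5 − 4
1 = −50544 + 10109·5
So 5·10109 ≡ 1 (mod 50544), hence d = 10109.

10109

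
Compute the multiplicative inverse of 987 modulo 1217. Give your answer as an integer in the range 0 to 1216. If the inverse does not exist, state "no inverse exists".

Apply the Euclidean algorithm to 1217 and 987:
1217 = 1*987 + 230
987 = 4*230 + 67
230 = 3*67 + 29
67 = 2*29 + 9
29 = 3*9 + 2
9 = 4*2 + 1
2 = 2*1 + 0
gcd = 1, so the inverse exists. Back-substitute:
1 = 9 − 4·2
1 = −4·29 + 13·9
1 = 13·67 − 30·29
1 = −30·230 + 103·67
1 = 103·987 − 442·230
1 = −442·1217 + 545·987
So 987·545 ≡ 1 (mod 1217).

545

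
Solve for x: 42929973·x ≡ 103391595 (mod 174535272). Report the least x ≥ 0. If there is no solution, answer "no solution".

First find gcd(42929973, 174535272):
174535272 = 4*42929973 + 2815380
42929973 = 15*2815380 + 699273
2815380 = 4*699273 + 18288
699273 = 38*18288 + 4329
18288 = 4*4329 + 972
4329 = 4*972 + 441
972 = 2*441 + 90
441 = 4*90 + 81
90 = 1*81 + 9
81 = 9*9 + 0
gcd = 9 and 9 | 103391595, so solutions exist. Divide through by 9: 4769997x ≡ 11487955 (mod 19392808).
Now find 4769997⁻¹ mod 19392808:
19392808 = 4×4769997 + 312820
4769997 = 15×312820 + 77697
312820 = 4×77697 + 2032
77697 = 38×2032 + 481
2032 = 4×481 + 108
481 = 4×108 + 49
108 = 2×49 + 10
49 = 4×10 + 9
10 = 1×9 + 1
9 = 9×1 + 0
Back-substitute:
1 = 10 − 9
1 = −49 + 5·10
1 = 5·108 − 11·49
1 = −11·481 + 49·108
1 = 49·2032 − 207·481
1 = −207·77697 + 7915·2032
1 = 7915·312820 − 31867·77697
1 = −31867·4769997 + 485920·312820
1 = 485920·19392808 − 1975547·4769997
So 4769997·(-1975547) ≡ 1 (mod 19392808), i.e. 4769997⁻¹ ≡ 17417261.
Then x ≡ 17417261·11487955 ≡ 917047 (mod 19392808); the smallest non-negative solution is x = 917047.

917047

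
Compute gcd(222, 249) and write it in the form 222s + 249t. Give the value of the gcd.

Euclidean algorithm:
249 = 1*222 + 27
222 = 8*27 + 6
27 = 4*6 + 3
6 = 2*3 + 0
gcd(222, 249) = 3.
Working backward:
3 = 27 − 4·6
3 = −4·222 + 33·27
3 = 33·249 − 37·222
So 3 = (33)·249 + (-37)·222.

3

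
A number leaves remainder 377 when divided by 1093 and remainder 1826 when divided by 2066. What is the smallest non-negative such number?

Write x = 377 + 1093·k. Then 1093·k ≡ 1826 − 377 ≡ 1449 (mod 2066).
Need 1093⁻¹ mod 2066. Extended Euclid on (2066, 1093):
2066 = 1·1093 + 973
1093 = 1·973 + 120
973 = 8·120 + 13
120 = 9·13 + 3
13 = 4·3 + 1
3 = 3·1 + 0
Back-substitute:
1 = 13 − 4·3
1 = −4·120 + 37·13
1 = 37·973 − 300·120
1 = −300·1093 + 337·973
1 = 337·2066 − 637·1093
1093⁻¹ ≡ 1429 (mod 2066), so k ≡ 1429·1449 ≡ 489 (mod 2066).
x = 377 + 1093·489 = 534854.

534854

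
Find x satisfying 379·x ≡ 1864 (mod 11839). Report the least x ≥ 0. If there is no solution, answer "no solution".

5409

First find gcd(379, 11839):
11839 = 31×379 + 90
379 = 4×90 + 19
90 = 4×19 + 14
19 = 1×14 + 5
14 = 2×5 + 4
5 = 1×4 + 1
4 = 4×1 + 0
gcd = 1, so a unique solution mod 11839 exists.
Back-substitute for the Bézout coefficients:
1 = 5 − 4
1 = −14 + 3·5
1 = 3·19 − 4·14
1 = −4·90 + 19·19
1 = 19·379 − 80·90
1 = −80·11839 + 2499·379
So 379·(2499) ≡ 1 (mod 11839), giving 379⁻¹ ≡ 2499.
x ≡ 379⁻¹·1864 ≡ 2499·1864 ≡ 5409 (mod 11839).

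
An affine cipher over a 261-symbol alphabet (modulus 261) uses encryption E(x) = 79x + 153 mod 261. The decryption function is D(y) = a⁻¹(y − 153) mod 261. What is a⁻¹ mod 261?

76

gcd(261, 79) by repeated division:
261 = 3*79 + 24
79 = 3*24 + 7
24 = 3*7 + 3
7 = 2*3 + 1
3 = 3*1 + 0
gcd = 1, so the inverse exists. Back-substitute:
1 = 7 − 2·3
1 = −2·24 + 7·7
1 = 7·79 − 23·24
1 = −23·261 + 76·79
So 79·76 ≡ 1 (mod 261).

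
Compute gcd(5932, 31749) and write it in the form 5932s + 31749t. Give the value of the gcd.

Euclidean algorithm:
31749 = 5×5932 + 2089
5932 = 2×2089 + 1754
2089 = 1×1754 + 335
1754 = 5×335 + 79
335 = 4×79 + 19
79 = 4×19 + 3
19 = 6×3 + 1
3 = 3×1 + 0
gcd(5932, 31749) = 1.
Back-substituting:
1 = 19 − 6·3
1 = −6·79 + 25·19
1 = 25·335 − 106·79
1 = −106·1754 + 555·335
1 = 555·2089 − 661·1754
1 = −661·5932 + 1877·2089
1 = 1877·31749 − 10046·5932
So 1 = (1877)·31749 + (-10046)·5932.

1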